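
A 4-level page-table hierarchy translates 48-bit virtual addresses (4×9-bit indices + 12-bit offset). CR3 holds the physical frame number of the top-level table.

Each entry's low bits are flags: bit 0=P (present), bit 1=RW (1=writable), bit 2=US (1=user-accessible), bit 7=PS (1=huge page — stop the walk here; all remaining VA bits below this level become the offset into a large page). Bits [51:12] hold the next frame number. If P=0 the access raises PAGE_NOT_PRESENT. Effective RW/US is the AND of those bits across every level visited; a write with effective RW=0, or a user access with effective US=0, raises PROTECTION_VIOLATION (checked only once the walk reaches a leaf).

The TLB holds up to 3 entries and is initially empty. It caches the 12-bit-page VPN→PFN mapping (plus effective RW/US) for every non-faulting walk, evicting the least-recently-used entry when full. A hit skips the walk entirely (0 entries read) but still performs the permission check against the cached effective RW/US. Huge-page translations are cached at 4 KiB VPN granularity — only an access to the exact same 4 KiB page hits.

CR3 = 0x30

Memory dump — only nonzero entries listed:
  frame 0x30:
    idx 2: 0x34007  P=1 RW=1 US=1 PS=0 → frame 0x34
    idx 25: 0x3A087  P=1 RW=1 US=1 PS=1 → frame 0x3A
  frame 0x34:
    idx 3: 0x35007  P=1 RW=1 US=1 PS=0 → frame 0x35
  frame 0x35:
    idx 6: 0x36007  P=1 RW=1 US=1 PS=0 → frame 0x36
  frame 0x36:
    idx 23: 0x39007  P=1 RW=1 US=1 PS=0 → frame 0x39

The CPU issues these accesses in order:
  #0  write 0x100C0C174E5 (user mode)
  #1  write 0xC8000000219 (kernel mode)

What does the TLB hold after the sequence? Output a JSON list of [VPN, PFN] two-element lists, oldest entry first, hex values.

Walk each access:
#0 VA=0x100C0C174E5 (w,user):
  [0] read 0x30 idx=2: raw=0x34007 flags P=1 W=1 U=1 S=0
  [1] read 0x34 idx=3: raw=0x35007 flags P=1 W=1 U=1 S=0
  [2] read 0x35 idx=6: raw=0x36007 flags P=1 W=1 U=1 S=0
  [3] read 0x36 idx=23: raw=0x39007 flags P=1 W=1 U=1 S=0
  → PA=0x394E5  (4 entries read)
#1 VA=0xC8000000219 (w,kernel):
  [0] read 0x30 idx=25: raw=0x3A087 flags P=1 W=1 U=1 S=1
  → PA=0x3A219 (huge @L0)  (1 entries read)

TLB: [["0x100C0C17", "0x39"], ["0xC8000000", "0x3A"]]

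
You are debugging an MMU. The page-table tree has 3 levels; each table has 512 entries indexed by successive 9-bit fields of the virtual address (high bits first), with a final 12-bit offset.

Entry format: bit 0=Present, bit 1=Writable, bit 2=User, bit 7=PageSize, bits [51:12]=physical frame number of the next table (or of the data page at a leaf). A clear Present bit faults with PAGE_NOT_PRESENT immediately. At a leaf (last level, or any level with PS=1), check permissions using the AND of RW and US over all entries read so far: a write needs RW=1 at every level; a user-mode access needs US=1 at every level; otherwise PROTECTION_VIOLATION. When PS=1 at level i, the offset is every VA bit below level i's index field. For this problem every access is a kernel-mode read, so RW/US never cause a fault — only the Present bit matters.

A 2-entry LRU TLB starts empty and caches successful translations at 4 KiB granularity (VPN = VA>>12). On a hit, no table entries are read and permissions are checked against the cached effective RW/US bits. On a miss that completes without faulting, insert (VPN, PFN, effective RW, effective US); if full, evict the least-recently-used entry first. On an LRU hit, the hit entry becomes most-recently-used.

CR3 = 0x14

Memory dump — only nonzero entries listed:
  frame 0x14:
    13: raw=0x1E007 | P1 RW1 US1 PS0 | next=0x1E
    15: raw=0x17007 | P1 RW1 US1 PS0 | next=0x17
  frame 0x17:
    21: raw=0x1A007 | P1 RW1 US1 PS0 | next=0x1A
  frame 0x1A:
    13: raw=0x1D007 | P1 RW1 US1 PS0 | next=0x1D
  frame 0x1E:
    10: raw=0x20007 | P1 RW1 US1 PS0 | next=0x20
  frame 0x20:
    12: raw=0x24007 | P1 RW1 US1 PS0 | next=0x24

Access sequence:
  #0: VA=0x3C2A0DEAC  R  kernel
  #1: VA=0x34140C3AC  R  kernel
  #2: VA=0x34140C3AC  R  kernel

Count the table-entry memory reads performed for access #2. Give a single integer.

Walk each access:
#0 VA=0x3C2A0DEAC (r,kernel):
  L0 @0x14[15] → 0x17007  P=1,RW=1,US=1,PS=0
  L1 @0x17[21] → 0x1A007  P=1,RW=1,US=1,PS=0
  L2 @0x1A[13] → 0x1D007  P=1,RW=1,US=1,PS=0
  → PA=0x1DEAC  (3 entries read)
#1 VA=0x34140C3AC (r,kernel):
  L0 @0x14[13] → 0x1E007  P=1,RW=1,US=1,PS=0
  L1 @0x1E[10] → 0x20007  P=1,RW=1,US=1,PS=0
  L2 @0x20[12] → 0x24007  P=1,RW=1,US=1,PS=0
  → PA=0x243AC  (3 entries read)
#2 VA=0x34140C3AC (r,kernel):
  TLB hit vpn=0x34140C → PA=0x243AC

Entries read for #2: 0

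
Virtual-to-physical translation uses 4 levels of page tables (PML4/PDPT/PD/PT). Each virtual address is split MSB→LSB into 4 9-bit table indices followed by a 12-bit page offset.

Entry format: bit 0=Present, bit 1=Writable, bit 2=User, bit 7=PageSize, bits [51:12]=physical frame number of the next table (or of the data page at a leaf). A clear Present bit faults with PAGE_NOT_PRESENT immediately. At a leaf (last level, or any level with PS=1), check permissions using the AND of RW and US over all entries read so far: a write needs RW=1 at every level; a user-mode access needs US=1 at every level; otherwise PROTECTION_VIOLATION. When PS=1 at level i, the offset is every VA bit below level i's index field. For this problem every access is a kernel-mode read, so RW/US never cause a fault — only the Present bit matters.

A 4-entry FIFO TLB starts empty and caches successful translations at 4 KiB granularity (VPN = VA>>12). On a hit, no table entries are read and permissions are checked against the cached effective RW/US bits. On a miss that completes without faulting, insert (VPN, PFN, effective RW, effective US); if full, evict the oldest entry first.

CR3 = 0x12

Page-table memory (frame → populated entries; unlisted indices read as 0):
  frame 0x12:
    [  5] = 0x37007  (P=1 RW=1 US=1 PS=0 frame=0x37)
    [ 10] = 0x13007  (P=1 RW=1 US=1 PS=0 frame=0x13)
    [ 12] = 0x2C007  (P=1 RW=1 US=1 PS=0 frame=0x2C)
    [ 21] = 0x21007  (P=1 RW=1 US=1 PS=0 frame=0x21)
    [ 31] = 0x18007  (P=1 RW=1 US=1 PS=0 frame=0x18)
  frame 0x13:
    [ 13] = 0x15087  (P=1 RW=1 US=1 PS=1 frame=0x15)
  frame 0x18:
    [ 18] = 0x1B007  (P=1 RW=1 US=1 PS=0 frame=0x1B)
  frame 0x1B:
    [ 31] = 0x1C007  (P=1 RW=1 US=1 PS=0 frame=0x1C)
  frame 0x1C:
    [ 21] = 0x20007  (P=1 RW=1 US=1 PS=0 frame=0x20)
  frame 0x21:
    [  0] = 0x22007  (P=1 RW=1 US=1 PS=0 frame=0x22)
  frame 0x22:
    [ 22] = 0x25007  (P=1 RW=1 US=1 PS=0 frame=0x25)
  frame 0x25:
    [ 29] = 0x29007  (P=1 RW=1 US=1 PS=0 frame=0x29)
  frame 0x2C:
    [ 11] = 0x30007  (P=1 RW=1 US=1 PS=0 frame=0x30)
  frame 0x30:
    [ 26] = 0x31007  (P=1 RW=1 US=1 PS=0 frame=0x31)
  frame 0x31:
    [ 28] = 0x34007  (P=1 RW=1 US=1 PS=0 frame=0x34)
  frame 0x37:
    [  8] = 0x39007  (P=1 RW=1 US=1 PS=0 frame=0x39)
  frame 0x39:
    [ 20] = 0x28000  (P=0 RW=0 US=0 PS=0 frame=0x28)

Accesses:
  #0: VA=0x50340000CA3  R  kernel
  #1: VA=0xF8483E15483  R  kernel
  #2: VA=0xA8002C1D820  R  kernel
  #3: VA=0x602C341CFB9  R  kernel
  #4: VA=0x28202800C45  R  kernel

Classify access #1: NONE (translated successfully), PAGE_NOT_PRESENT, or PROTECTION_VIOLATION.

Trace:
#0 VA=0x50340000CA3 (r,kernel):
  [0] read 0x12 idx=10: raw=0x13007 flags P=1 W=1 U=1 S=0
  [1] read 0x13 idx=13: raw=0x15087 flags P=1 W=1 U=1 S=1
  → PA=0x15CA3 (huge @L1)  (2 entries read)
#1 VA=0xF8483E15483 (r,kernel):
  [0] read 0x12 idx=31: raw=0x18007 flags P=1 W=1 U=1 S=0
  [1] read 0x18 idx=18: raw=0x1B007 flags P=1 W=1 U=1 S=0
  [2] read 0x1B idx=31: raw=0x1C007 flags P=1 W=1 U=1 S=0
  [3] read 0x1C idx=21: raw=0x20007 flags P=1 W=1 U=1 S=0
  → PA=0x20483  (4 entries read)
#2 VA=0xA8002C1D820 (r,kernel):
  [0] read 0x12 idx=21: raw=0x21007 flags P=1 W=1 U=1 S=0
  [1] read 0x21 idx=0: raw=0x22007 flags P=1 W=1 U=1 S=0
  [2] read 0x22 idx=22: raw=0x25007 flags P=1 W=1 U=1 S=0
  [3] read 0x25 idx=29: raw=0x29007 flags P=1 W=1 U=1 S=0
  → PA=0x29820  (4 entries read)
#3 VA=0x602C341CFB9 (r,kernel):
  [0] read 0x12 idx=12: raw=0x2C007 flags P=1 W=1 U=1 S=0
  [1] read 0x2C idx=11: raw=0x30007 flags P=1 W=1 U=1 S=0
  [2] read 0x30 idx=26: raw=0x31007 flags P=1 W=1 U=1 S=0
  [3] read 0x31 idx=28: raw=0x34007 flags P=1 W=1 U=1 S=0
  → PA=0x34FB9  (4 entries read)
#4 VA=0x28202800C45 (r,kernel):
  [0] read 0x12 idx=5: raw=0x37007 flags P=1 W=1 U=1 S=0
  [1] read 0x37 idx=8: raw=0x39007 flags P=1 W=1 U=1 S=0
  [2] read 0x39 idx=20: raw=0x28000 flags P=0 W=0 U=0 S=0
  → PAGE_NOT_PRESENT  (3 entries read)

Access #1 fault: NONE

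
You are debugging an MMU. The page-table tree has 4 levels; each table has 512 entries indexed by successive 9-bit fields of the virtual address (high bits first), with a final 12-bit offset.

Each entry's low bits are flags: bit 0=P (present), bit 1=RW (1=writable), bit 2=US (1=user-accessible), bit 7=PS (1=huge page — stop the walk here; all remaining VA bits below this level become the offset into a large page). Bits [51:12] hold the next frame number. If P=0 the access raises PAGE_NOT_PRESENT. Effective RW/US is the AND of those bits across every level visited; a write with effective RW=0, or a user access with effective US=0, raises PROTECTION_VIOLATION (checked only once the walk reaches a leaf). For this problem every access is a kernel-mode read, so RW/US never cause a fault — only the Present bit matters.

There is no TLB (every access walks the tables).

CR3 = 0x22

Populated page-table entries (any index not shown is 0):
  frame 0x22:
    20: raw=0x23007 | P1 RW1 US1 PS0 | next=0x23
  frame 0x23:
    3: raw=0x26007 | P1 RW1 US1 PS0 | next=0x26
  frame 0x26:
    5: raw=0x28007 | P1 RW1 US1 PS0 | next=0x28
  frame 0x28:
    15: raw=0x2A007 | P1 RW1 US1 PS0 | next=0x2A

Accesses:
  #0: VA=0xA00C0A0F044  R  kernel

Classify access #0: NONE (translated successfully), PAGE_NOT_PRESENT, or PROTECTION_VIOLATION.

Trace:
#0 VA=0xA00C0A0F044 (r,kernel):
  L0 @0x22[20] → 0x23007  P=1,RW=1,US=1,PS=0
  L1 @0x23[3] → 0x26007  P=1,RW=1,US=1,PS=0
  L2 @0x26[5] → 0x28007  P=1,RW=1,US=1,PS=0
  L3 @0x28[15] → 0x2A007  P=1,RW=1,US=1,PS=0
  ⇒ phys 0x2A044  [4 reads]

Access #0 fault: NONE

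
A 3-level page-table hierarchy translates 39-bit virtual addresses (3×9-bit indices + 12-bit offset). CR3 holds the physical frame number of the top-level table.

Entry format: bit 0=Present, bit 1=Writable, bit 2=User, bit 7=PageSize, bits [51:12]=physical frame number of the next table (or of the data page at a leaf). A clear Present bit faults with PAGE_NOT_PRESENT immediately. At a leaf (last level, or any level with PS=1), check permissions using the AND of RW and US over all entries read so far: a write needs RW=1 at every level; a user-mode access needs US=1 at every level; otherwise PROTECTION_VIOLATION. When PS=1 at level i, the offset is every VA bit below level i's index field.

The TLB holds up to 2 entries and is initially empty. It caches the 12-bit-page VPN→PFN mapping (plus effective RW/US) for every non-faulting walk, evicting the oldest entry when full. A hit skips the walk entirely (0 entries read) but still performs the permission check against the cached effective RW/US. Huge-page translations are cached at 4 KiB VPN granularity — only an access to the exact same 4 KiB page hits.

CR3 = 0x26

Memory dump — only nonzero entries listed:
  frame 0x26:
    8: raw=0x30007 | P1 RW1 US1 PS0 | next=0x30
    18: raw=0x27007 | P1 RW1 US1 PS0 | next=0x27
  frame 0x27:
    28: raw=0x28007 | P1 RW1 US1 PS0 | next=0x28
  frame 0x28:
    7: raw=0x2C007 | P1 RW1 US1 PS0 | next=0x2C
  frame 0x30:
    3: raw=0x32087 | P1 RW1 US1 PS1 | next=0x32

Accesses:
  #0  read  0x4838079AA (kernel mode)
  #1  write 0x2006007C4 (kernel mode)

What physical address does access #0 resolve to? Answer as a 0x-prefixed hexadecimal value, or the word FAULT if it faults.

Per-access translation:
#0 VA=0x4838079AA (r,kernel):
  L0 @0x26[18] → 0x27007  P=1,RW=1,US=1,PS=0
  L1 @0x27[28] → 0x28007  P=1,RW=1,US=1,PS=0
  L2 @0x28[7] → 0x2C007  P=1,RW=1,US=1,PS=0
  → PA=0x2C9AA  (3 entries read)
#1 VA=0x2006007C4 (w,kernel):
  L0 @0x26[8] → 0x30007  P=1,RW=1,US=1,PS=0
  L1 @0x30[3] → 0x32087  P=1,RW=1,US=1,PS=1
  → PA=0x327C4 (huge @L1)  (2 entries read)

Access #0 PA: 0x2C9AA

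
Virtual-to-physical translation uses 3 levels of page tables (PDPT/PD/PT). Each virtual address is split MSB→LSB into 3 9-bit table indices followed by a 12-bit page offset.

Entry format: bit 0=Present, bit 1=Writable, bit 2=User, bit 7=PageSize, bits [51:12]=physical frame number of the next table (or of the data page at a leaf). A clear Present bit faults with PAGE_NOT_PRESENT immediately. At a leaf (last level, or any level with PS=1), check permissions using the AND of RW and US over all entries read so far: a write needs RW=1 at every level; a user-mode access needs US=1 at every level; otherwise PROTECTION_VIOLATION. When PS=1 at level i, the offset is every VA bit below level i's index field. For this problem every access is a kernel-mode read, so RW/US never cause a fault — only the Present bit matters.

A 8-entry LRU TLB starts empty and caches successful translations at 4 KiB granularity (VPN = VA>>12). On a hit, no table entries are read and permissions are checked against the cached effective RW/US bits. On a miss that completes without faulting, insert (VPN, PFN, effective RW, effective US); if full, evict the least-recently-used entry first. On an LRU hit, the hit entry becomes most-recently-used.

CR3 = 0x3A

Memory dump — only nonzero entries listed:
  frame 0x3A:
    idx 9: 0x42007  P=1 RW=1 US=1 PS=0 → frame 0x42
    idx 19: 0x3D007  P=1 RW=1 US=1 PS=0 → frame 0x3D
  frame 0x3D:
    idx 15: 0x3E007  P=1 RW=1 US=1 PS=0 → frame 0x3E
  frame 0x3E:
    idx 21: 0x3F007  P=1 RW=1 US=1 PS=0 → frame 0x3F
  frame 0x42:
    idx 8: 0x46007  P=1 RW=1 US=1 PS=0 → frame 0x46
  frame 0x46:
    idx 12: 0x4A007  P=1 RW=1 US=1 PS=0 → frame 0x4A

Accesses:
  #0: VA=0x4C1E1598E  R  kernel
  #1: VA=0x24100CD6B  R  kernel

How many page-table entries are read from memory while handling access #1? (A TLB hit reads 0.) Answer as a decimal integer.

Per-access translation:
#0 VA=0x4C1E1598E (r,kernel):
  L0 @0x3A[19] → 0x3D007  P=1,RW=1,US=1,PS=0
  L1 @0x3D[15] → 0x3E007  P=1,RW=1,US=1,PS=0
  L2 @0x3E[21] → 0x3F007  P=1,RW=1,US=1,PS=0
  → PA=0x3F98E  (3 entries read)
#1 VA=0x24100CD6B (r,kernel):
  L0 @0x3A[9] → 0x42007  P=1,RW=1,US=1,PS=0
  L1 @0x42[8] → 0x46007  P=1,RW=1,US=1,PS=0
  L2 @0x46[12] → 0x4A007  P=1,RW=1,US=1,PS=0
  → PA=0x4AD6B  (3 entries read)

Entries read for #1: 3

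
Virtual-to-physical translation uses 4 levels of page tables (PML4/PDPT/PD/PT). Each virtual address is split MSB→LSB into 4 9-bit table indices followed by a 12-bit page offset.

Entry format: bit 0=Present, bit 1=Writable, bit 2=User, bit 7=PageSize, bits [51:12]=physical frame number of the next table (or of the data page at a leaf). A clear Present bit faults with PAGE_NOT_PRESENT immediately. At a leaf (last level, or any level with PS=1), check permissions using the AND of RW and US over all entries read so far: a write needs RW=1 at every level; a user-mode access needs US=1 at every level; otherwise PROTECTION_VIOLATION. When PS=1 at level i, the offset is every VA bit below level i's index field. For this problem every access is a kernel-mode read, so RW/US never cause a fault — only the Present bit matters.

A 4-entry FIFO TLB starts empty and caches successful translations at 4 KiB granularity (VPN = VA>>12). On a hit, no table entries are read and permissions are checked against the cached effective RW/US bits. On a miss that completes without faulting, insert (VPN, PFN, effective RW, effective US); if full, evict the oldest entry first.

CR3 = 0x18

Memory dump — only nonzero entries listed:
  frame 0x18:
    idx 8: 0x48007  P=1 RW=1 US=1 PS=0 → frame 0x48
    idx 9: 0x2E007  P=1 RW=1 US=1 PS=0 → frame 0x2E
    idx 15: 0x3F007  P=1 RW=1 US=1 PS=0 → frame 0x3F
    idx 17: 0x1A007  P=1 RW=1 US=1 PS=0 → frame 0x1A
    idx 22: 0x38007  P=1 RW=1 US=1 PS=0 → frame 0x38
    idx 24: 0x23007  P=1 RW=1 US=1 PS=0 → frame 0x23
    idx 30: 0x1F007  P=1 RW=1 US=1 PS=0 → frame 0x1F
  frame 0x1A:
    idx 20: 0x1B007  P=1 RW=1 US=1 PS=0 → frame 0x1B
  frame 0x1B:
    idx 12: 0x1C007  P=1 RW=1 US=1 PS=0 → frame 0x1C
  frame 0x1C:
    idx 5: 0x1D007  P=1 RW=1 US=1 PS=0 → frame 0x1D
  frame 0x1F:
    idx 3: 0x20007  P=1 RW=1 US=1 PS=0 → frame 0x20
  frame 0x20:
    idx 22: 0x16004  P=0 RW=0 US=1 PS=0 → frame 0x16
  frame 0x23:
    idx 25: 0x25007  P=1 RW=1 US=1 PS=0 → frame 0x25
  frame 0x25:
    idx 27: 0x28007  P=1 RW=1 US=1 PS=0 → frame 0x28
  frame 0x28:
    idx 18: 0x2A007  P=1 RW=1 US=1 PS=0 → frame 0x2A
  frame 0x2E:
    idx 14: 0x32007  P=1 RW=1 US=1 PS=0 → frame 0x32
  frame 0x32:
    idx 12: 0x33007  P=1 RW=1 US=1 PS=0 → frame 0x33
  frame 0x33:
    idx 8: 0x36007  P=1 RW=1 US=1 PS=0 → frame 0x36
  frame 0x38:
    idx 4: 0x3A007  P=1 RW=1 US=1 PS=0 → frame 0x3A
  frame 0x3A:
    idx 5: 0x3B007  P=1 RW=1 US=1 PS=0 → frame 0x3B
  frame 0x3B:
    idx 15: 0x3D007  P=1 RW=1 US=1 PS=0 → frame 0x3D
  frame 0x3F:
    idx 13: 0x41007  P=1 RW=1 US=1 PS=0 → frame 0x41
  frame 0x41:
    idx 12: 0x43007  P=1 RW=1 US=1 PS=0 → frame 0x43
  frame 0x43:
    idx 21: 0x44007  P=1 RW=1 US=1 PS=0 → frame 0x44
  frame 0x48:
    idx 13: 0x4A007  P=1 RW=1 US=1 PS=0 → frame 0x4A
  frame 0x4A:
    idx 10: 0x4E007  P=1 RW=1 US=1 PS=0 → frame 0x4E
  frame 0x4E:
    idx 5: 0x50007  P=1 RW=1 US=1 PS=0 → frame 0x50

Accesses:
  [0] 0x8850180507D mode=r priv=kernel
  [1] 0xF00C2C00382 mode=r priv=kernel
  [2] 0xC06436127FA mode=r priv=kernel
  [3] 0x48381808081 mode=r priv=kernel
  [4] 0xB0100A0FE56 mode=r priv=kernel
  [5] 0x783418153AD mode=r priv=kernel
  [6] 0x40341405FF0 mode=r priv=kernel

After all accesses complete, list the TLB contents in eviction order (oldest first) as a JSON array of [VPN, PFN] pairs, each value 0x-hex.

Trace:
#0 VA=0x8850180507D (r,kernel):
  L0 @0x18[17] → 0x1A007  P=1,RW=1,US=1,PS=0
  L1 @0x1A[20] → 0x1B007  P=1,RW=1,US=1,PS=0
  L2 @0x1B[12] → 0x1C007  P=1,RW=1,US=1,PS=0
  L3 @0x1C[5] → 0x1D007  P=1,RW=1,US=1,PS=0
  ✓ 0x1D07D  — 4 lookups
#1 VA=0xF00C2C00382 (r,kernel):
  L0 @0x18[30] → 0x1F007  P=1,RW=1,US=1,PS=0
  L1 @0x1F[3] → 0x20007  P=1,RW=1,US=1,PS=0
  L2 @0x20[22] → 0x16004  P=0,RW=0,US=1,PS=0
  → PAGE_NOT_PRESENT  (3 entries read)
#2 VA=0xC06436127FA (r,kernel):
  L0 @0x18[24] → 0x23007  P=1,RW=1,US=1,PS=0
  L1 @0x23[25] → 0x25007  P=1,RW=1,US=1,PS=0
  L2 @0x25[27] → 0x28007  P=1,RW=1,US=1,PS=0
  L3 @0x28[18] → 0x2A007  P=1,RW=1,US=1,PS=0
  ✓ 0x2A7FA  — 4 lookups
#3 VA=0x48381808081 (r,kernel):
  L0 @0x18[9] → 0x2E007  P=1,RW=1,US=1,PS=0
  L1 @0x2E[14] → 0x32007  P=1,RW=1,US=1,PS=0
  L2 @0x32[12] → 0x33007  P=1,RW=1,US=1,PS=0
  L3 @0x33[8] → 0x36007  P=1,RW=1,US=1,PS=0
  ✓ 0x36081  — 4 lookups
#4 VA=0xB0100A0FE56 (r,kernel):
  L0 @0x18[22] → 0x38007  P=1,RW=1,US=1,PS=0
  L1 @0x38[4] → 0x3A007  P=1,RW=1,US=1,PS=0
  L2 @0x3A[5] → 0x3B007  P=1,RW=1,US=1,PS=0
  L3 @0x3B[15] → 0x3D007  P=1,RW=1,US=1,PS=0
  ✓ 0x3DE56  — 4 lookups
#5 VA=0x783418153AD (r,kernel):
  L0 @0x18[15] → 0x3F007  P=1,RW=1,US=1,PS=0
  L1 @0x3F[13] → 0x41007  P=1,RW=1,US=1,PS=0
  L2 @0x41[12] → 0x43007  P=1,RW=1,US=1,PS=0
  L3 @0x43[21] → 0x44007  P=1,RW=1,US=1,PS=0
  ✓ 0x443AD  — 4 lookups
#6 VA=0x40341405FF0 (r,kernel):
  L0 @0x18[8] → 0x48007  P=1,RW=1,US=1,PS=0
  L1 @0x48[13] → 0x4A007  P=1,RW=1,US=1,PS=0
  L2 @0x4A[10] → 0x4E007  P=1,RW=1,US=1,PS=0
  L3 @0x4E[5] → 0x50007  P=1,RW=1,US=1,PS=0
  ✓ 0x50FF0  — 4 lookups

TLB: [["0x48381808", "0x36"], ["0xB0100A0F", "0x3D"], ["0x78341815", "0x44"], ["0x40341405", "0x50"]]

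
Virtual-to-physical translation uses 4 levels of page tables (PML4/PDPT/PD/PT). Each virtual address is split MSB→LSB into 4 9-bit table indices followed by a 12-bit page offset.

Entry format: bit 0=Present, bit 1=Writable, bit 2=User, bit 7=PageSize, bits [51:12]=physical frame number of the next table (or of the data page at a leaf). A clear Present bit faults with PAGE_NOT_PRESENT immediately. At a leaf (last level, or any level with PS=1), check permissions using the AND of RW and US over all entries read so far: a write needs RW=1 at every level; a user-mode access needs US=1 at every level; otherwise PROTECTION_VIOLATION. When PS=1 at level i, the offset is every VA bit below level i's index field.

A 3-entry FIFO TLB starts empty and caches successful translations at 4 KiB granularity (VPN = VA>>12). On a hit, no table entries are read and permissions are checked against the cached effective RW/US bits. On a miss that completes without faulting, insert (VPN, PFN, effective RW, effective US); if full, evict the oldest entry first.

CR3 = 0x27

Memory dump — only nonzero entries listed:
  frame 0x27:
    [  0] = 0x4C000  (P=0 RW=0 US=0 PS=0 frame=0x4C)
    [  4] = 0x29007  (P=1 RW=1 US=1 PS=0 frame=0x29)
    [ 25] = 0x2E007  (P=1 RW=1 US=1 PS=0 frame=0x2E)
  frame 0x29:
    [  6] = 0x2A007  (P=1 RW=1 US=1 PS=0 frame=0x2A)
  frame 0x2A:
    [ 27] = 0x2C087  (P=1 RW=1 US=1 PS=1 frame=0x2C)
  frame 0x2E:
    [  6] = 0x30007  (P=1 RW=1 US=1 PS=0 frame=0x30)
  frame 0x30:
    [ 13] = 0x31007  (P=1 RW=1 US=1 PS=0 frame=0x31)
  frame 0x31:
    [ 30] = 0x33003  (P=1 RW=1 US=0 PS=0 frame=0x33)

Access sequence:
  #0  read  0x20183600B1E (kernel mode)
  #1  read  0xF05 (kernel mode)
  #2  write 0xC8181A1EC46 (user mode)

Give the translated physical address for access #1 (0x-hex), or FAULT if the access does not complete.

Trace:
#0 VA=0x20183600B1E (r,kernel):
  L0: frame=0x27 idx=4 entry=0x29007 [P=1 RW=1 US=1 PS=0]
  L1: frame=0x29 idx=6 entry=0x2A007 [P=1 RW=1 US=1 PS=0]
  L2: frame=0x2A idx=27 entry=0x2C087 [P=1 RW=1 US=1 PS=1]
  → PA=0x2CB1E (huge @L2)  (3 entries read)
#1 VA=0xF05 (r,kernel):
  L0: frame=0x27 idx=0 entry=0x4C000 [P=0 RW=0 US=0 PS=0]
  ⇒ fault: PAGE_NOT_PRESENT  — 1 lookups
#2 VA=0xC8181A1EC46 (w,user):
  L0: frame=0x27 idx=25 entry=0x2E007 [P=1 RW=1 US=1 PS=0]
  L1: frame=0x2E idx=6 entry=0x30007 [P=1 RW=1 US=1 PS=0]
  L2: frame=0x30 idx=13 entry=0x31007 [P=1 RW=1 US=1 PS=0]
  L3: frame=0x31 idx=30 entry=0x33003 [P=1 RW=1 US=0 PS=0]
  ⇒ fault: PROTECTION_VIOLATION  — 4 lookups

Access #1 PA: FAULT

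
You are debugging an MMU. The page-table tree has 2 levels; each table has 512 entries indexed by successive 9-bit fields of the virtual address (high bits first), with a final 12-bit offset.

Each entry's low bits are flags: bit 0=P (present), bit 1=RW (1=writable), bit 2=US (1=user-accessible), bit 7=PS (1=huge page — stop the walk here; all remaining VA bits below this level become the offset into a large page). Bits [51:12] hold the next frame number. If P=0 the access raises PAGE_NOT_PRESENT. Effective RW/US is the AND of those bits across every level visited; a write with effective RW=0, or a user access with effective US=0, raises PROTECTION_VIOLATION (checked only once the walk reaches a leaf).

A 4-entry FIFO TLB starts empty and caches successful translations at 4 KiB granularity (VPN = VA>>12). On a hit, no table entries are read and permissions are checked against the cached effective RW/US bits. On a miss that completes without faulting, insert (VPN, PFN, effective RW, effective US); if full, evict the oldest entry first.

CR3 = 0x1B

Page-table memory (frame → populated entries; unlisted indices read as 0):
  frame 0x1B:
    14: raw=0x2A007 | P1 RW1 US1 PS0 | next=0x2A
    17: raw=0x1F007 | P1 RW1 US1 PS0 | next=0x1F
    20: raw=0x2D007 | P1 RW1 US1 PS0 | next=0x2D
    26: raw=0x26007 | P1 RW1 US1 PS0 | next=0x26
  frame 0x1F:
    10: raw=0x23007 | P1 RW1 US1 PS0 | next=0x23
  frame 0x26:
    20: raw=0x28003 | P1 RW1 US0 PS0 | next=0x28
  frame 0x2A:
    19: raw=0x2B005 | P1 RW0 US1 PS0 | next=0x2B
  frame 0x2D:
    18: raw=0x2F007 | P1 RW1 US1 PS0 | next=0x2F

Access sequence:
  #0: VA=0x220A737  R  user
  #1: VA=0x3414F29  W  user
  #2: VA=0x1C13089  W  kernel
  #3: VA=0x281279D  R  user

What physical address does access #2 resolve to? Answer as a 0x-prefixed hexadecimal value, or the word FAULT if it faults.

Walk each access:
#0 VA=0x220A737 (r,user):
  L0: frame=0x1B idx=17 entry=0x1F007 [P=1 RW=1 US=1 PS=0]
  L1: frame=0x1F idx=10 entry=0x23007 [P=1 RW=1 US=1 PS=0]
  ⇒ phys 0x23737  [2 reads]
#1 VA=0x3414F29 (w,user):
  L0: frame=0x1B idx=26 entry=0x26007 [P=1 RW=1 US=1 PS=0]
  L1: frame=0x26 idx=20 entry=0x28003 [P=1 RW=1 US=0 PS=0]
  ✗ PROTECTION_VIOLATION  [2 reads]
#2 VA=0x1C13089 (w,kernel):
  L0: frame=0x1B idx=14 entry=0x2A007 [P=1 RW=1 US=1 PS=0]
  L1: frame=0x2A idx=19 entry=0x2B005 [P=1 RW=0 US=1 PS=0]
  ✗ PROTECTION_VIOLATION  [2 reads]
#3 VA=0x281279D (r,user):
  L0: frame=0x1B idx=20 entry=0x2D007 [P=1 RW=1 US=1 PS=0]
  L1: frame=0x2D idx=18 entry=0x2F007 [P=1 RW=1 US=1 PS=0]
  ⇒ phys 0x2F79D  [2 reads]

Access #2 PA: FAULT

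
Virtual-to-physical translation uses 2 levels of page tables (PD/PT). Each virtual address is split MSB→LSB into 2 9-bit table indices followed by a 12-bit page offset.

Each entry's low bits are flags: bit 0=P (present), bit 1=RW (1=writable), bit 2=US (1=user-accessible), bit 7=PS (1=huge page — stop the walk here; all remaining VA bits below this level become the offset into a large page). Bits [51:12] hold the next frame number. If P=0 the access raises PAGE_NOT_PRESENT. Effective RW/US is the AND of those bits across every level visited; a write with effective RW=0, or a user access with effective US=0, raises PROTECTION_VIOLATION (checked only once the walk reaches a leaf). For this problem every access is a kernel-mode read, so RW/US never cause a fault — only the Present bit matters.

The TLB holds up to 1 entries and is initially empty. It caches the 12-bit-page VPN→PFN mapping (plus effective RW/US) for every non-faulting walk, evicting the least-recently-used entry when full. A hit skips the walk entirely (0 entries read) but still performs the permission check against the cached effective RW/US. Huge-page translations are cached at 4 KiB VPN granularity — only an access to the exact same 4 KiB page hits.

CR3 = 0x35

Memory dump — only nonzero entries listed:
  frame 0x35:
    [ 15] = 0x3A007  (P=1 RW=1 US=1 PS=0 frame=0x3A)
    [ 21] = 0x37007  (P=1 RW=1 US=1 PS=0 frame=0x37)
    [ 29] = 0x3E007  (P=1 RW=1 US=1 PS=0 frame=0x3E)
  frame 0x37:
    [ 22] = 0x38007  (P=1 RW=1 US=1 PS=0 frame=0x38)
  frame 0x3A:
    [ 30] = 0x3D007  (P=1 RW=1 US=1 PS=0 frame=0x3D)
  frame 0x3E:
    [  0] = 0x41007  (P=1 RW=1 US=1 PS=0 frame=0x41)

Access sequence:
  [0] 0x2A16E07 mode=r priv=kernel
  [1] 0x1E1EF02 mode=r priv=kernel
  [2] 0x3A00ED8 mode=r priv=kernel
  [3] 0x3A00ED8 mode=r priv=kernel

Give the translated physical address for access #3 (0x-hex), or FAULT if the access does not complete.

Per-access translation:
#0 VA=0x2A16E07 (r,kernel):
  lvl0: tbl 0x35, slot 21 ⇒ 0x37007 (P1/RW1/US1/PS0)
  lvl1: tbl 0x37, slot 22 ⇒ 0x38007 (P1/RW1/US1/PS0)
  → PA=0x38E07  (2 entries read)
#1 VA=0x1E1EF02 (r,kernel):
  lvl0: tbl 0x35, slot 15 ⇒ 0x3A007 (P1/RW1/US1/PS0)
  lvl1: tbl 0x3A, slot 30 ⇒ 0x3D007 (P1/RW1/US1/PS0)
  → PA=0x3DF02  (2 entries read)
#2 VA=0x3A00ED8 (r,kernel):
  lvl0: tbl 0x35, slot 29 ⇒ 0x3E007 (P1/RW1/US1/PS0)
  lvl1: tbl 0x3E, slot 0 ⇒ 0x41007 (P1/RW1/US1/PS0)
  → PA=0x41ED8  (2 entries read)
#3 VA=0x3A00ED8 (r,kernel):
  TLB hit vpn=0x3A00 → PA=0x41ED8

Access #3 PA: 0x41ED8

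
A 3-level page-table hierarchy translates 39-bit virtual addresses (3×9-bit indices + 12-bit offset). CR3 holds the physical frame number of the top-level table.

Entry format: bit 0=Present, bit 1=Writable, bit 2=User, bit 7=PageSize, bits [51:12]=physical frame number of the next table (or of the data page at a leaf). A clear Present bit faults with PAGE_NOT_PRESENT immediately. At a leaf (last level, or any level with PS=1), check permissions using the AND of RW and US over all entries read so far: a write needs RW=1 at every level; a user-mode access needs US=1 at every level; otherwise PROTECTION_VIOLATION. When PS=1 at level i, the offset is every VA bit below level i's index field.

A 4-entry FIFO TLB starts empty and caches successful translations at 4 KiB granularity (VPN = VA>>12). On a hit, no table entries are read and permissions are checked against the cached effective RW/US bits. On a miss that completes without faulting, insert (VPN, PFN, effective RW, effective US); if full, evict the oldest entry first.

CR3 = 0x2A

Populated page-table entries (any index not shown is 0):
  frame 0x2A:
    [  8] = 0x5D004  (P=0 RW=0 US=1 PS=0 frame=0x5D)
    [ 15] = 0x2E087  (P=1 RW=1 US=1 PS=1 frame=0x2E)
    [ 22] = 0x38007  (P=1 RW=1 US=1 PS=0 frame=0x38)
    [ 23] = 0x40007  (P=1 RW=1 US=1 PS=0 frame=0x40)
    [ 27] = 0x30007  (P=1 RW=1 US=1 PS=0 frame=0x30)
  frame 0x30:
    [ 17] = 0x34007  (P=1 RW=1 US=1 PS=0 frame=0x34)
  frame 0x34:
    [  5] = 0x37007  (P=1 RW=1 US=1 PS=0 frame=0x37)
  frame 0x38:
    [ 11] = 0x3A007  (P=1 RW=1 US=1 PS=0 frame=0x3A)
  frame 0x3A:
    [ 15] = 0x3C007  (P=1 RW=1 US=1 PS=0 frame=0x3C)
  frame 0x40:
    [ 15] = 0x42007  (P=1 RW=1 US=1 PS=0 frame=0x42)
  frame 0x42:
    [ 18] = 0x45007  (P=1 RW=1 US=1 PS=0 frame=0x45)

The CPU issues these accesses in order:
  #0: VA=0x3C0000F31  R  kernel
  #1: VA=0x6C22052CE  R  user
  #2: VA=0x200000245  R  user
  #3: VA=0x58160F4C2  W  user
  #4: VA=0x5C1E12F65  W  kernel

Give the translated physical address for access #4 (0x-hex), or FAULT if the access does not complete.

Per-access translation:
#0 VA=0x3C0000F31 (r,kernel):
  [0] read 0x2A idx=15: raw=0x2E087 flags P=1 W=1 U=1 S=1
  ⇒ phys 0x2EF31 (huge @L0)  [1 reads]
#1 VA=0x6C22052CE (r,user):
  [0] read 0x2A idx=27: raw=0x30007 flags P=1 W=1 U=1 S=0
  [1] read 0x30 idx=17: raw=0x34007 flags P=1 W=1 U=1 S=0
  [2] read 0x34 idx=5: raw=0x37007 flags P=1 W=1 U=1 S=0
  ⇒ phys 0x372CE  [3 reads]
#2 VA=0x200000245 (r,user):
  [0] read 0x2A idx=8: raw=0x5D004 flags P=0 W=0 U=1 S=0
  → PAGE_NOT_PRESENT  (1 entries read)
#3 VA=0x58160F4C2 (w,user):
  [0] read 0x2A idx=22: raw=0x38007 flags P=1 W=1 U=1 S=0
  [1] read 0x38 idx=11: raw=0x3A007 flags P=1 W=1 U=1 S=0
  [2] read 0x3A idx=15: raw=0x3C007 flags P=1 W=1 U=1 S=0
  ⇒ phys 0x3C4C2  [3 reads]
#4 VA=0x5C1E12F65 (w,kernel):
  [0] read 0x2A idx=23: raw=0x40007 flags P=1 W=1 U=1 S=0
  [1] read 0x40 idx=15: raw=0x42007 flags P=1 W=1 U=1 S=0
  [2] read 0x42 idx=18: raw=0x45007 flags P=1 W=1 U=1 S=0
  ⇒ phys 0x45F65  [3 reads]

Access #4 PA: 0x45F65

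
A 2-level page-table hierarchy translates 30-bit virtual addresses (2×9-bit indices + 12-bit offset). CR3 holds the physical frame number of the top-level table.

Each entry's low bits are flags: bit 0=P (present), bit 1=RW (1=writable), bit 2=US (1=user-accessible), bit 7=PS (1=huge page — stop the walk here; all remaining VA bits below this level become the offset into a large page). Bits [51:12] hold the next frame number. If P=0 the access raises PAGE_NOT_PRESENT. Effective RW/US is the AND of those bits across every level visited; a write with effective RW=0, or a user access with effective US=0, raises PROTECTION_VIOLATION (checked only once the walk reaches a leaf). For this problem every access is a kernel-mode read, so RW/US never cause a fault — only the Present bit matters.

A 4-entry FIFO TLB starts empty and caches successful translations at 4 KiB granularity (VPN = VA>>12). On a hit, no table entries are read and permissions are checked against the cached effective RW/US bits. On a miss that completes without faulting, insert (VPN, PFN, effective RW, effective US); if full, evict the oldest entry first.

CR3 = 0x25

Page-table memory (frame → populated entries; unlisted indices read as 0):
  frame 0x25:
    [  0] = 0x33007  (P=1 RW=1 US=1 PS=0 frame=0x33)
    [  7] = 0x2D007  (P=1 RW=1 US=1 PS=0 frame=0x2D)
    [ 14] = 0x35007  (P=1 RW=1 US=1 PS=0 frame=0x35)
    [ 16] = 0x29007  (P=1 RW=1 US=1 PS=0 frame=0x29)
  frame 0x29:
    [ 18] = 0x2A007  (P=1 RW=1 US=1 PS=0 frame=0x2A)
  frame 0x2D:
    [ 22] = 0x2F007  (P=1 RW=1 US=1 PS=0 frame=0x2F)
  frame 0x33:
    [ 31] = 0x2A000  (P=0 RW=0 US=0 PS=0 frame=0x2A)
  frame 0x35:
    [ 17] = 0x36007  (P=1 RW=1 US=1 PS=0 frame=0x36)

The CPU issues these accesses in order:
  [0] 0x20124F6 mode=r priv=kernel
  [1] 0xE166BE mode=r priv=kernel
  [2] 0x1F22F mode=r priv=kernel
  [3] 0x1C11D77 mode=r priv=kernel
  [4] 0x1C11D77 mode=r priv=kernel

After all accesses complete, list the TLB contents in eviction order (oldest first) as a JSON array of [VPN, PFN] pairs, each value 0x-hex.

Per-access translation:
#0 VA=0x20124F6 (r,kernel):
  L0 @0x25[16] → 0x29007  P=1,RW=1,US=1,PS=0
  L1 @0x29[18] → 0x2A007  P=1,RW=1,US=1,PS=0
  → PA=0x2A4F6  (2 entries read)
#1 VA=0xE166BE (r,kernel):
  L0 @0x25[7] → 0x2D007  P=1,RW=1,US=1,PS=0
  L1 @0x2D[22] → 0x2F007  P=1,RW=1,US=1,PS=0
  → PA=0x2F6BE  (2 entries read)
#2 VA=0x1F22F (r,kernel):
  L0 @0x25[0] → 0x33007  P=1,RW=1,US=1,PS=0
  L1 @0x33[31] → 0x2A000  P=0,RW=0,US=0,PS=0
  → PAGE_NOT_PRESENT  (2 entries read)
#3 VA=0x1C11D77 (r,kernel):
  L0 @0x25[14] → 0x35007  P=1,RW=1,US=1,PS=0
  L1 @0x35[17] → 0x36007  P=1,RW=1,US=1,PS=0
  → PA=0x36D77  (2 entries read)
#4 VA=0x1C11D77 (r,kernel):
  TLB hit vpn=0x1C11 → PA=0x36D77

TLB: [["0x2012", "0x2A"], ["0xE16", "0x2F"], ["0x1C11", "0x36"]]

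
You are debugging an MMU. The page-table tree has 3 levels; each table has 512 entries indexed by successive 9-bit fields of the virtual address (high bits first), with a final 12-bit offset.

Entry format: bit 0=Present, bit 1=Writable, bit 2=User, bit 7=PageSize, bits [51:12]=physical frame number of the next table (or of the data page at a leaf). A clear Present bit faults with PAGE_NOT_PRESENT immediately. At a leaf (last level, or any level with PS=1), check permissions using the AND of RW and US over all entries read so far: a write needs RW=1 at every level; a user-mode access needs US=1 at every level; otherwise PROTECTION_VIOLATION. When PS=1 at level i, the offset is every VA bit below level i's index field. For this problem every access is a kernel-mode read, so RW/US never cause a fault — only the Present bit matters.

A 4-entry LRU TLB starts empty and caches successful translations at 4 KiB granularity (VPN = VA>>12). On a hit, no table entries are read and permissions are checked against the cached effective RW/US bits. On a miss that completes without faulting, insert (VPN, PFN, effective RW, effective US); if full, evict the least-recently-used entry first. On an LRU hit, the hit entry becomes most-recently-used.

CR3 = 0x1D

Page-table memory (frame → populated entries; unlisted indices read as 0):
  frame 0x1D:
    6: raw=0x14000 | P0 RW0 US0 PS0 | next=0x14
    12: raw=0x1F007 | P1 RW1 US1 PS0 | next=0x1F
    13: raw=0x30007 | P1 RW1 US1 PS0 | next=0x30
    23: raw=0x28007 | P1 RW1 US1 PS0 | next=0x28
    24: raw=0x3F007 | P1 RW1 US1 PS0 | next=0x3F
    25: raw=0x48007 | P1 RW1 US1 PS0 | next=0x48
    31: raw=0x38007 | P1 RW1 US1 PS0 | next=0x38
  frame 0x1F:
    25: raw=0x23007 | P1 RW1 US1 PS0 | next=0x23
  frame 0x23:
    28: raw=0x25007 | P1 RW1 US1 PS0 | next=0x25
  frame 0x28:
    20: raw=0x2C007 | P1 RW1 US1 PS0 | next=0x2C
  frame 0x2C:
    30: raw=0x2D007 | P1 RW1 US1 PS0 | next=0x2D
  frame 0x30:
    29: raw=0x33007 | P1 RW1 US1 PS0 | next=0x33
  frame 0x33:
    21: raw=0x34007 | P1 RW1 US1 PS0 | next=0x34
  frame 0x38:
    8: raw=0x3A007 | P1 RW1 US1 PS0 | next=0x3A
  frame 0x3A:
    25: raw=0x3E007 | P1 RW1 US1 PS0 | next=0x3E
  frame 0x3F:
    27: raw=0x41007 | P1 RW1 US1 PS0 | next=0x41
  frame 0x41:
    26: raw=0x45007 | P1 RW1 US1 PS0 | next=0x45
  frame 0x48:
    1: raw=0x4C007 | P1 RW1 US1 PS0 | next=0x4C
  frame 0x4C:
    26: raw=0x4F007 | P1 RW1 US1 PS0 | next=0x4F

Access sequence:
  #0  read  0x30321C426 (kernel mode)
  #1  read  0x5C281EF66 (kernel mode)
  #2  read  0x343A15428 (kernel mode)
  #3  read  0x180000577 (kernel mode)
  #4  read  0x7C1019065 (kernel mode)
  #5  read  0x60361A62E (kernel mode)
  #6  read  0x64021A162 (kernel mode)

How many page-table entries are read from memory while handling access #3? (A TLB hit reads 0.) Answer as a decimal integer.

Per-access translation:
#0 VA=0x30321C426 (r,kernel):
  L0: frame=0x1D idx=12 entry=0x1F007 [P=1 RW=1 US=1 PS=0]
  L1: frame=0x1F idx=25 entry=0x23007 [P=1 RW=1 US=1 PS=0]
  L2: frame=0x23 idx=28 entry=0x25007 [P=1 RW=1 US=1 PS=0]
  ✓ 0x25426  — 3 lookups
#1 VA=0x5C281EF66 (r,kernel):
  L0: frame=0x1D idx=23 entry=0x28007 [P=1 RW=1 US=1 PS=0]
  L1: frame=0x28 idx=20 entry=0x2C007 [P=1 RW=1 US=1 PS=0]
  L2: frame=0x2C idx=30 entry=0x2D007 [P=1 RW=1 US=1 PS=0]
  ✓ 0x2DF66  — 3 lookups
#2 VA=0x343A15428 (r,kernel):
  L0: frame=0x1D idx=13 entry=0x30007 [P=1 RW=1 US=1 PS=0]
  L1: frame=0x30 idx=29 entry=0x33007 [P=1 RW=1 US=1 PS=0]
  L2: frame=0x33 idx=21 entry=0x34007 [P=1 RW=1 US=1 PS=0]
  ✓ 0x34428  — 3 lookups
#3 VA=0x180000577 (r,kernel):
  L0: frame=0x1D idx=6 entry=0x14000 [P=0 RW=0 US=0 PS=0]
  ⇒ fault: PAGE_NOT_PRESENT  — 1 lookups
#4 VA=0x7C1019065 (r,kernel):
  L0: frame=0x1D idx=31 entry=0x38007 [P=1 RW=1 US=1 PS=0]
  L1: frame=0x38 idx=8 entry=0x3A007 [P=1 RW=1 US=1 PS=0]
  L2: frame=0x3A idx=25 entry=0x3E007 [P=1 RW=1 US=1 PS=0]
  ✓ 0x3E065  — 3 lookups
#5 VA=0x60361A62E (r,kernel):
  L0: frame=0x1D idx=24 entry=0x3F007 [P=1 RW=1 US=1 PS=0]
  L1: frame=0x3F idx=27 entry=0x41007 [P=1 RW=1 US=1 PS=0]
  L2: frame=0x41 idx=26 entry=0x45007 [P=1 RW=1 US=1 PS=0]
  ✓ 0x4562E  — 3 lookups
#6 VA=0x64021A162 (r,kernel):
  L0: frame=0x1D idx=25 entry=0x48007 [P=1 RW=1 US=1 PS=0]
  L1: frame=0x48 idx=1 entry=0x4C007 [P=1 RW=1 US=1 PS=0]
  L2: frame=0x4C idx=26 entry=0x4F007 [P=1 RW=1 US=1 PS=0]
  ✓ 0x4F162  — 3 lookups

Entries read for #3: 1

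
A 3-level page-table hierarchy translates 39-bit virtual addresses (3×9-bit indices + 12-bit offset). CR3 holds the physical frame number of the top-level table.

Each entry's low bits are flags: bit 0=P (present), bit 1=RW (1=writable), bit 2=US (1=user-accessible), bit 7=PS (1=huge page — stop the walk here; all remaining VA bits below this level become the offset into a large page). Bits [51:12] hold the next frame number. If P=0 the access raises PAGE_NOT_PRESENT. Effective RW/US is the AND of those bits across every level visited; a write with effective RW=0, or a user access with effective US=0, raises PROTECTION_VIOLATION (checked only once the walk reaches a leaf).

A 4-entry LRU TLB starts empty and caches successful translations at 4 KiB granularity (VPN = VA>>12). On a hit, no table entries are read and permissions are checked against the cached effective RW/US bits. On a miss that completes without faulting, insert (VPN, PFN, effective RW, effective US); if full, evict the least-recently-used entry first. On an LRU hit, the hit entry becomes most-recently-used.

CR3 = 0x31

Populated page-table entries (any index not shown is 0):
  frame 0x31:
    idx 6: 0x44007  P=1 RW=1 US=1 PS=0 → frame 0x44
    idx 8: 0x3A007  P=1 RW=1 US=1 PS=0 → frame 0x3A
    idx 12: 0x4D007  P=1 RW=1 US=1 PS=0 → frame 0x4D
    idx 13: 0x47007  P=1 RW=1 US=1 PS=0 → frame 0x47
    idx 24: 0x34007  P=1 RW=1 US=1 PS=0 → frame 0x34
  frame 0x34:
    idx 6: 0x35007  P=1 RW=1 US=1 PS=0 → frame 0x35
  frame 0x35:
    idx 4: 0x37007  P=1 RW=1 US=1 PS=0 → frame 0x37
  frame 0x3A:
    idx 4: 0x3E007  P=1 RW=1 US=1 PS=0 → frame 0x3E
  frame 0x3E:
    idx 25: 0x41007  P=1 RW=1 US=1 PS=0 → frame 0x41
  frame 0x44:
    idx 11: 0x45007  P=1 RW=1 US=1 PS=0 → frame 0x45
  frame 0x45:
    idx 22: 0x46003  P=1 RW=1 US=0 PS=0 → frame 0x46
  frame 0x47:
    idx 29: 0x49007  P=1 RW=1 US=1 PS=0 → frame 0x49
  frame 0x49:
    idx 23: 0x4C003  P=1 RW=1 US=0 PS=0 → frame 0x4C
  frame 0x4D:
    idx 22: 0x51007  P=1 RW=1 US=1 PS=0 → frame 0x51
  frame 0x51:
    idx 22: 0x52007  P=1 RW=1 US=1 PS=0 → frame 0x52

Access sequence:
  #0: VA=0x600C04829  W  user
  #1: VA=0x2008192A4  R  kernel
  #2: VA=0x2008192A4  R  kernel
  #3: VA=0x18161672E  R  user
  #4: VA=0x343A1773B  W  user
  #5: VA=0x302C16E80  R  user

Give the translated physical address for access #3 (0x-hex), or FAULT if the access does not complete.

Per-access translation:
#0 VA=0x600C04829 (w,user):
  lvl0: tbl 0x31, slot 24 ⇒ 0x34007 (P1/RW1/US1/PS0)
  lvl1: tbl 0x34, slot 6 ⇒ 0x35007 (P1/RW1/US1/PS0)
  lvl2: tbl 0x35, slot 4 ⇒ 0x37007 (P1/RW1/US1/PS0)
  → PA=0x37829  (3 entries read)
#1 VA=0x2008192A4 (r,kernel):
  lvl0: tbl 0x31, slot 8 ⇒ 0x3A007 (P1/RW1/US1/PS0)
  lvl1: tbl 0x3A, slot 4 ⇒ 0x3E007 (P1/RW1/US1/PS0)
  lvl2: tbl 0x3E, slot 25 ⇒ 0x41007 (P1/RW1/US1/PS0)
  → PA=0x412A4  (3 entries read)
#2 VA=0x2008192A4 (r,kernel):
  TLB hit vpn=0x200819 → PA=0x412A4
#3 VA=0x18161672E (r,user):
  lvl0: tbl 0x31, slot 6 ⇒ 0x44007 (P1/RW1/US1/PS0)
  lvl1: tbl 0x44, slot 11 ⇒ 0x45007 (P1/RW1/US1/PS0)
  lvl2: tbl 0x45, slot 22 ⇒ 0x46003 (P1/RW1/US0/PS0)
  ⇒ fault: PROTECTION_VIOLATION  — 3 lookups
#4 VA=0x343A1773B (w,user):
  lvl0: tbl 0x31, slot 13 ⇒ 0x47007 (P1/RW1/US1/PS0)
  lvl1: tbl 0x47, slot 29 ⇒ 0x49007 (P1/RW1/US1/PS0)
  lvl2: tbl 0x49, slot 23 ⇒ 0x4C003 (P1/RW1/US0/PS0)
  ⇒ fault: PROTECTION_VIOLATION  — 3 lookups
#5 VA=0x302C16E80 (r,user):
  lvl0: tbl 0x31, slot 12 ⇒ 0x4D007 (P1/RW1/US1/PS0)
  lvl1: tbl 0x4D, slot 22 ⇒ 0x51007 (P1/RW1/US1/PS0)
  lvl2: tbl 0x51, slot 22 ⇒ 0x52007 (P1/RW1/US1/PS0)
  → PA=0x52E80  (3 entries read)

Access #3 PA: FAULT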